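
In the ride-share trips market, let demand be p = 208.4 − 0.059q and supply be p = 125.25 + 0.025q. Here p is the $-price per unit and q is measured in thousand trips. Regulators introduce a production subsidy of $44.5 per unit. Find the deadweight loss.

Competitive equilibrium: 208.4 − 0.059q = 125.25 + 0.025q → q* = 989.881, p* = 149.997.
The subsidy lowers effective supply by 44.5: p = 80.75 + 0.025q.
New quantity: 208.4 − 0.059q = 80.75 + 0.025q → q' = 1519.6429.
Overproduction Δq = 1519.6429 − 989.881 = 529.7619; wedge = subsidy = 44.5.
Deadweight loss = ½ × 529.7619 × 44.5 = $11787.20 thousand.

$11787.20 thousand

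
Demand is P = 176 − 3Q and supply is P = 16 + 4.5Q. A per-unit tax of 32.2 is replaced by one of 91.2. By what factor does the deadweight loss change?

Competitive equilibrium: 176 − 3Q = 16 + 4.5Q → Q* = 21.3333, P* = 112.
For a per-unit tax t: ΔQ = t/7.5, so DWL = ½·t·(t/7.5) = t²/15.
At t = 32.2: DWL = 69.123. At t = 91.2: DWL = 554.496.
Ratio = (91.2/32.2)² = 8.022.

8.022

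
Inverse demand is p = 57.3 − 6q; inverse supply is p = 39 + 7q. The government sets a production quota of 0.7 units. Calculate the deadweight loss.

Competitive equilibrium: 57.3 − 6q = 39 + 7q → q* = 1.4077, p* = 48.8538.
At q = 0.7: demand price = 57.3 − 6·0.7 = 53.1; supply price = 39 + 7·0.7 = 43.9.
Δq = 1.4077 − 0.7 = 0.7077; wedge = 53.1 − 43.9 = 9.2.
The triangle = ½ × 0.7077 × 9.2 = 3.26.

3.26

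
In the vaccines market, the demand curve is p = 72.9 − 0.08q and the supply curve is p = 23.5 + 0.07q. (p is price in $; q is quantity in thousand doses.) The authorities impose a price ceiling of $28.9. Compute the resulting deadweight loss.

Competitive equilibrium: 72.9 − 0.08q = 23.5 + 0.07q → q* = 329.3333, p* = 46.5533.
At the ceiling p = 28.9, quantity supplied = (28.9 − 23.5)/0.07 = 77.1429.
Willingness to pay at q' = 77.1429: 72.9 − 0.08·77.1429 = 66.7286.
Δq = 329.3333 − 77.1429 = 252.1904; wedge = 66.7286 − 28.9 = 37.8286.
Deadweight loss = ½ × 252.1904 × 37.8286 = $4770 thousand.

$4770 thousand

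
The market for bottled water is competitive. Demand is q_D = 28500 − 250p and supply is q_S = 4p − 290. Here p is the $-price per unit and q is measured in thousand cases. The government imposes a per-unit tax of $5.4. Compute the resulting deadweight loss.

In inverse form: demand p = 114 − 0.004q, supply p = 72.5 + 0.25q.
Competitive equilibrium: 114 − 0.004q = 72.5 + 0.25q → q* = 163.3858, p* = 113.3465.
With the tax, the buyer price exceeds the seller price by 5.4: (114 − 0.004q) − (72.5 + 0.25q) = 5.4 → q' = 142.126.
Δq = 163.3858 − 142.126 = 21.2598; the wedge equals the tax, 5.4.
DWL = ½ × 21.2598 × 5.4 = $57.40 thousand.

$57.40 thousand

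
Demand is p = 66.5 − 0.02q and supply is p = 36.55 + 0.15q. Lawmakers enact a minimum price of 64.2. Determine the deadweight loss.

318.12

Competitive equilibrium: 66.5 − 0.02q = 36.55 + 0.15q → q* = 176.1765, p* = 62.9765.
At the floor p = 64.2, quantity demanded = (66.5 − 64.2)/0.02 = 115.
Sellers' marginal cost at q' = 115: 36.55 + 0.15·115 = 53.8.
Δq = 176.1765 − 115 = 61.1765; wedge = 64.2 − 53.8 = 10.4.
Welfare loss = ½ × 61.1765 × 10.4 = 318.12.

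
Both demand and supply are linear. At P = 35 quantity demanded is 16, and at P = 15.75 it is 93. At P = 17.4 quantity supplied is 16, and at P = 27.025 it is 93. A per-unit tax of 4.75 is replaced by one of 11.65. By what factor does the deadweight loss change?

6.015

Demand slope = (15.75 − 35)/(93 − 16) = −0.25, so P = 39 − 0.25Q.
Supply slope = (27.025 − 17.4)/(93 − 16) = 0.125, so P = 15.4 + 0.125Q.
Competitive equilibrium: 39 − 0.25Q = 15.4 + 0.125Q → Q* = 62.9333, P* = 23.2667.
For a per-unit tax t: ΔQ = t/0.375, so DWL = ½·t·(t/0.375) = t²/0.75.
At t = 4.75: DWL = 30.083. At t = 11.65: DWL = 180.963.
Ratio = (11.65/4.75)² = 6.015.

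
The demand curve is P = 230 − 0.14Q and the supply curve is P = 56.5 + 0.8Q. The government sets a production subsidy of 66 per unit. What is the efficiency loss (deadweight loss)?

Competitive equilibrium: 230 − 0.14Q = 56.5 + 0.8Q → Q* = 184.5745, P* = 204.1596.
The subsidy lowers effective supply by 66: P = 0.8Q − 9.5.
New quantity: 230 − 0.14Q = 0.8Q − 9.5 → Q' = 254.7872.
Overproduction ΔQ = 254.7872 − 184.5745 = 70.2127; wedge = subsidy = 66.
Deadweight loss = ½ × 70.2127 × 66 = 2317.02.

2317.02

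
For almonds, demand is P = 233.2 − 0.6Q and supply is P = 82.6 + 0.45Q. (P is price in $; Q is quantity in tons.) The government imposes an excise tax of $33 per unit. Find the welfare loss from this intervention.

$518.57

Competitive equilibrium: 233.2 − 0.6Q = 82.6 + 0.45Q → Q* = 143.4286, P* = 147.1429.
With the tax, the buyer price exceeds the seller price by 33: (233.2 − 0.6Q) − (82.6 + 0.45Q) = 33 → Q' = 112.
ΔQ = 143.4286 − 112 = 31.4286; the wedge equals the tax, 33.
Welfare loss = ½ × 31.4286 × 33 = $518.57.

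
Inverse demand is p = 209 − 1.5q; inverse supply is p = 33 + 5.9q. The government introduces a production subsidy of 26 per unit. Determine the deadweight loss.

Competitive equilibrium: 209 − 1.5q = 33 + 5.9q → q* = 23.7838, p* = 173.3243.
The subsidy lowers effective supply by 26: p = 7 + 5.9q.
New quantity: 209 − 1.5q = 7 + 5.9q → q' = 27.2973.
Overproduction Δq = 27.2973 − 23.7838 = 3.5135; wedge = subsidy = 26.
DWL = ½ × 3.5135 × 26 = 45.68.

45.68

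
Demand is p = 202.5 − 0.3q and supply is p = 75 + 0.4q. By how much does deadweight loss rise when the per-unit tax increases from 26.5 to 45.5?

977.14

Competitive equilibrium: 202.5 − 0.3q = 75 + 0.4q → q* = 182.1429, p* = 147.8571.
For a per-unit tax t: Δq = t/0.7, so DWL = ½·t·(t/0.7) = t²/1.4.
At t = 26.5: DWL = 501.607. At t = 45.5: DWL = 1478.75.
Increase = 1478.75 − 501.607 = 977.14.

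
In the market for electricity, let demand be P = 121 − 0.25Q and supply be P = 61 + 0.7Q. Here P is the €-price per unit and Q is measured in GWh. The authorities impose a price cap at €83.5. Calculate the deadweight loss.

€456.92

Competitive equilibrium: 121 − 0.25Q = 61 + 0.7Q → Q* = 63.1579, P* = 105.2105.
At the ceiling P = 83.5, quantity supplied = (83.5 − 61)/0.7 = 32.1429.
Willingness to pay at Q' = 32.1429: 121 − 0.25·32.1429 = 112.9643.
ΔQ = 63.1579 − 32.1429 = 31.015; wedge = 112.9643 − 83.5 = 29.4643.
Welfare loss = ½ × 31.015 × 29.4643 = €456.92.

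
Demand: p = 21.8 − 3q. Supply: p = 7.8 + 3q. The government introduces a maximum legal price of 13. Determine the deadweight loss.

Competitive equilibrium: 21.8 − 3q = 7.8 + 3q → q* = 2.3333, p* = 14.8.
At the ceiling p = 13, quantity supplied = (13 − 7.8)/3 = 1.7333.
Willingness to pay at q' = 1.7333: 21.8 − 3·1.7333 = 16.6001.
Δq = 2.3333 − 1.7333 = 0.6; wedge = 16.6001 − 13 = 3.6001.
Welfare loss = ½ × 0.6 × 3.6001 = 1.08.

1.08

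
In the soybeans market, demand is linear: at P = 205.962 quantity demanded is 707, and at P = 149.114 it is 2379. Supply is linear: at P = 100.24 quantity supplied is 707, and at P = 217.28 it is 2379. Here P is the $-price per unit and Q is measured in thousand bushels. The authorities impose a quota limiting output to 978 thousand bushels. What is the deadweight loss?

$28904.53 thousand

Demand slope = (149.114 − 205.962)/(2379 − 707) = −0.034, so P = 230 − 0.034Q.
Supply slope = (217.28 − 100.24)/(2379 − 707) = 0.07, so P = 50.75 + 0.07Q.
Competitive equilibrium: 230 − 0.034Q = 50.75 + 0.07Q → Q* = 1723.5577, P* = 171.399.
At Q = 978: demand price = 230 − 0.034·978 = 196.748; supply price = 50.75 + 0.07·978 = 119.21.
ΔQ = 1723.5577 − 978 = 745.5577; wedge = 196.748 − 119.21 = 77.538.
The triangle = ½ × 745.5577 × 77.538 = $28904.53 thousand.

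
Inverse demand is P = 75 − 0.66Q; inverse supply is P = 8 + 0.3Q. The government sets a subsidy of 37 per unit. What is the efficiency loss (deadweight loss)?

713.02

Competitive equilibrium: 75 − 0.66Q = 8 + 0.3Q → Q* = 69.7917, P* = 28.9375.
The subsidy lowers effective supply by 37: P = 0.3Q − 29.
New quantity: 75 − 0.66Q = 0.3Q − 29 → Q' = 108.3333.
Overproduction ΔQ = 108.3333 − 69.7917 = 38.5416; wedge = subsidy = 37.
Welfare loss = ½ × 38.5416 × 37 = 713.02.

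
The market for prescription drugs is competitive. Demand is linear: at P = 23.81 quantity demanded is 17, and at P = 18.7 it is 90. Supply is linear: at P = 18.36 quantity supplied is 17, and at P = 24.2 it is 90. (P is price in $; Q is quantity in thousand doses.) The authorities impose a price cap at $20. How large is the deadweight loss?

Demand slope = (18.7 − 23.81)/(90 − 17) = −0.07, so P = 25 − 0.07Q.
Supply slope = (24.2 − 18.36)/(90 − 17) = 0.08, so P = 17 + 0.08Q.
Competitive equilibrium: 25 − 0.07Q = 17 + 0.08Q → Q* = 53.3333, P* = 21.2667.
At the ceiling P = 20, quantity supplied = (20 − 17)/0.08 = 37.5.
Willingness to pay at Q' = 37.5: 25 − 0.07·37.5 = 22.375.
ΔQ = 53.3333 − 37.5 = 15.8333; wedge = 22.375 − 20 = 2.375.
Welfare loss = ½ × 15.8333 × 2.375 = $18.80 thousand.

$18.80 thousand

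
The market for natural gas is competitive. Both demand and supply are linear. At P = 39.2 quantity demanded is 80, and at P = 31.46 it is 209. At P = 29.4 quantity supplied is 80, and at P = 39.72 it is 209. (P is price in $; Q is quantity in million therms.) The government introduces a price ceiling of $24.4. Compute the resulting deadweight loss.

$1228.94 million

Demand slope = (31.46 − 39.2)/(209 − 80) = −0.06, so P = 44 − 0.06Q.
Supply slope = (39.72 − 29.4)/(209 − 80) = 0.08, so P = 23 + 0.08Q.
Competitive equilibrium: 44 − 0.06Q = 23 + 0.08Q → Q* = 150, P* = 35.
At the ceiling P = 24.4, quantity supplied = (24.4 − 23)/0.08 = 17.5.
Willingness to pay at Q' = 17.5: 44 − 0.06·17.5 = 42.95.
ΔQ = 150 − 17.5 = 132.5; wedge = 42.95 − 24.4 = 18.55.
The triangle = ½ × 132.5 × 18.55 = $1228.94 million.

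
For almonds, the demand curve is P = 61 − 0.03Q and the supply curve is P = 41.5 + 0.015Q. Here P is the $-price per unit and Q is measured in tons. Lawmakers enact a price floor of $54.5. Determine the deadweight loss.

$1056.25

Competitive equilibrium: 61 − 0.03Q = 41.5 + 0.015Q → Q* = 433.3333, P* = 48.
At the floor P = 54.5, quantity demanded = (61 − 54.5)/0.03 = 216.6667.
Sellers' marginal cost at Q' = 216.6667: 41.5 + 0.015·216.6667 = 44.75.
ΔQ = 433.3333 − 216.6667 = 216.6666; wedge = 54.5 − 44.75 = 9.75.
The triangle = ½ × 216.6666 × 9.75 = $1056.25.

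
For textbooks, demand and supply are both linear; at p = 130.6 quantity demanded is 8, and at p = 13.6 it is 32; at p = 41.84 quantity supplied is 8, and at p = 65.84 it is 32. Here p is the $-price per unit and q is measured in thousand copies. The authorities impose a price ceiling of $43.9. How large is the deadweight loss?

$500.12 thousand

Demand slope = (13.6 − 130.6)/(32 − 8) = −4.875, so p = 169.6 − 4.875q.
Supply slope = (65.84 − 41.84)/(32 − 8) = 1, so p = 33.84 + q.
Competitive equilibrium: 169.6 − 4.875q = 33.84 + q → q* = 23.1081, p* = 56.9481.
At the ceiling p = 43.9, quantity supplied = (43.9 − 33.84)/1 = 10.06.
Willingness to pay at q' = 10.06: 169.6 − 4.875·10.06 = 120.5575.
Δq = 23.1081 − 10.06 = 13.0481; wedge = 120.5575 − 43.9 = 76.6575.
The triangle = ½ × 13.0481 × 76.6575 = $500.12 thousand.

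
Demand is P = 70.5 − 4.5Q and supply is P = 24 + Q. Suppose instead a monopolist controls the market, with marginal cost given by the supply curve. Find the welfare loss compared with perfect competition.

39.81

Competitive equilibrium: 70.5 − 4.5Q = 24 + Q → Q* = 8.45455, P* = 32.45455.
Marginal revenue: MR = 70.5 − 9Q. Set MR = MC: 70.5 − 9Q = 24 + Q → Q_m = 4.65.
Price P_m = 70.5 − 4.5·4.65 = 49.575; MC(Q_m) = 24 + 1·4.65 = 28.65.
Competitive Q* = 8.45455, so ΔQ = 3.80455; wedge = 49.575 − 28.65 = 20.925.
The triangle = ½ × 3.80455 × 20.925 = 39.81.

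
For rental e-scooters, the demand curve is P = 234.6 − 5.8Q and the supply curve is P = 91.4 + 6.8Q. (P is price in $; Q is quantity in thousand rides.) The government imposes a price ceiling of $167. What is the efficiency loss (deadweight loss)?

$0.39 thousand

Competitive equilibrium: 234.6 − 5.8Q = 91.4 + 6.8Q → Q* = 11.3651, P* = 168.6825.
At the ceiling P = 167, quantity supplied = (167 − 91.4)/6.8 = 11.1176.
Willingness to pay at Q' = 11.1176: 234.6 − 5.8·11.1176 = 170.1179.
ΔQ = 11.3651 − 11.1176 = 0.2475; wedge = 170.1179 − 167 = 3.1179.
Deadweight loss = ½ × 0.2475 × 3.1179 = $0.39 thousand.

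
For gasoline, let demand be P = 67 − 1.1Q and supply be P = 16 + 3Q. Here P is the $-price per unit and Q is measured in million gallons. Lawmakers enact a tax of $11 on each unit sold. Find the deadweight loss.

$14.76 million

Competitive equilibrium: 67 − 1.1Q = 16 + 3Q → Q* = 12.439, P* = 53.3171.
With the tax, the buyer price exceeds the seller price by 11: (67 − 1.1Q) − (16 + 3Q) = 11 → Q' = 9.7561.
ΔQ = 12.439 − 9.7561 = 2.6829; the wedge equals the tax, 11.
Deadweight loss = ½ × 2.6829 × 11 = $14.76 million.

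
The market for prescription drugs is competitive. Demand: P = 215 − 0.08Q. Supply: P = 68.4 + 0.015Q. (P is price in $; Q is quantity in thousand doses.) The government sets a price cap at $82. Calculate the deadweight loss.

Competitive equilibrium: 215 − 0.08Q = 68.4 + 0.015Q → Q* = 1543.15789, P* = 91.54737.
At the ceiling P = 82, quantity supplied = (82 − 68.4)/0.015 = 906.66667.
Willingness to pay at Q' = 906.66667: 215 − 0.08·906.66667 = 142.46667.
ΔQ = 1543.15789 − 906.66667 = 636.49122; wedge = 142.46667 − 82 = 60.46667.
The triangle = ½ × 636.49122 × 60.46667 = $19243.25 thousand.

$19243.25 thousand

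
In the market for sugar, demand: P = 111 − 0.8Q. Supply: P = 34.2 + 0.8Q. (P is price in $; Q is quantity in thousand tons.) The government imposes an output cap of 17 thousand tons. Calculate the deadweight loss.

$768.80 thousand

Competitive equilibrium: 111 − 0.8Q = 34.2 + 0.8Q → Q* = 48, P* = 72.6.
At Q = 17: demand price = 111 − 0.8·17 = 97.4; supply price = 34.2 + 0.8·17 = 47.8.
ΔQ = 48 − 17 = 31; wedge = 97.4 − 47.8 = 49.6.
DWL = ½ × 31 × 49.6 = $768.80 thousand.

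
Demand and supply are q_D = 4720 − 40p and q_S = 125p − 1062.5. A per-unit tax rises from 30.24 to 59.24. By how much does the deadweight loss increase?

39316.97

In inverse form: demand p = 118 − 0.025q, supply p = 8.5 + 0.008q.
Competitive equilibrium: 118 − 0.025q = 8.5 + 0.008q → q* = 3318.1818, p* = 35.0455.
For a per-unit tax t: Δq = t/0.033, so DWL = ½·t·(t/0.033) = t²/0.066.
At t = 30.24: DWL = 13855.418. At t = 59.24: DWL = 53172.388.
Increase = 53172.388 − 13855.418 = 39316.97.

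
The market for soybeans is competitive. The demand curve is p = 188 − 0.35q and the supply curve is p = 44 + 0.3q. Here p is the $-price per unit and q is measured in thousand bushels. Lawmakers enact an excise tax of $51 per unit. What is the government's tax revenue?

$7296.92 thousand

Competitive equilibrium: 188 − 0.35q = 44 + 0.3q → q* = 221.5385, p* = 110.4615.
With the tax, the buyer price exceeds the seller price by 51: (188 − 0.35q) − (44 + 0.3q) = 51 → q' = 143.0769.
Tax revenue = 51 × 143.0769 = $7296.92 thousand.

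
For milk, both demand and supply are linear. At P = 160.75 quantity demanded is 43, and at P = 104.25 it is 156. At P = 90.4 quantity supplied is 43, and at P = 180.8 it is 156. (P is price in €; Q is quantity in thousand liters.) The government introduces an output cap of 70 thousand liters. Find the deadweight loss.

€477.91 thousand

Demand slope = (104.25 − 160.75)/(156 − 43) = −0.5, so P = 182.25 − 0.5Q.
Supply slope = (180.8 − 90.4)/(156 − 43) = 0.8, so P = 56 + 0.8Q.
Competitive equilibrium: 182.25 − 0.5Q = 56 + 0.8Q → Q* = 97.1154, P* = 133.6923.
At Q = 70: demand price = 182.25 − 0.5·70 = 147.25; supply price = 56 + 0.8·70 = 112.
ΔQ = 97.1154 − 70 = 27.1154; wedge = 147.25 − 112 = 35.25.
Deadweight loss = ½ × 27.1154 × 35.25 = €477.91 thousand.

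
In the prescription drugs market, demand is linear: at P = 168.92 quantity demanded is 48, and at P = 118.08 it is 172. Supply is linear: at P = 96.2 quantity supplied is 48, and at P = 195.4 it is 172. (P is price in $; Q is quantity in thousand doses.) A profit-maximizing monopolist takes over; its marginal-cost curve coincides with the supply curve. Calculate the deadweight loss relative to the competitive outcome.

Demand slope = (118.08 − 168.92)/(172 − 48) = −0.41, so P = 188.6 − 0.41Q.
Supply slope = (195.4 − 96.2)/(172 − 48) = 0.8, so P = 57.8 + 0.8Q.
Competitive equilibrium: 188.6 − 0.41Q = 57.8 + 0.8Q → Q* = 108.0992, P* = 144.2793.
Marginal revenue: MR = 188.6 − 0.82Q. Set MR = MC: 188.6 − 0.82Q = 57.8 + 0.8Q → Q_m = 80.7407.
Price P_m = 188.6 − 0.41·80.7407 = 155.4963; MC(Q_m) = 57.8 + 0.8·80.7407 = 122.3926.
Competitive Q* = 108.0992, so ΔQ = 27.3585; wedge = 155.4963 − 122.3926 = 33.1037.
DWL = ½ × 27.3585 × 33.1037 = $452.83 thousand.

$452.83 thousand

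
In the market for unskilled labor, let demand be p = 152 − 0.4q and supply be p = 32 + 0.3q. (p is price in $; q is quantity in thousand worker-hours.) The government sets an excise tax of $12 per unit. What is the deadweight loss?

Competitive equilibrium: 152 − 0.4q = 32 + 0.3q → q* = 171.4286, p* = 83.4286.
With the tax, the buyer price exceeds the seller price by 12: (152 − 0.4q) − (32 + 0.3q) = 12 → q' = 154.2857.
Δq = 171.4286 − 154.2857 = 17.1429; the wedge equals the tax, 12.
Deadweight loss = ½ × 17.1429 × 12 = $102.86 thousand.

$102.86 thousand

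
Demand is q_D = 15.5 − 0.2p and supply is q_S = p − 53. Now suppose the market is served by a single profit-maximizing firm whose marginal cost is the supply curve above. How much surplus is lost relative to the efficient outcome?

10.33

In inverse form: demand p = 77.5 − 5q, supply p = 53 + q.
Competitive equilibrium: 77.5 − 5q = 53 + q → q* = 4.0833, p* = 57.0833.
Marginal revenue: MR = 77.5 − 10q. Set MR = MC: 77.5 − 10q = 53 + q → q_m = 2.2273.
Price p_m = 77.5 − 5·2.2273 = 66.3635; MC(q_m) = 53 + 1·2.2273 = 55.2273.
Competitive q* = 4.0833, so Δq = 1.856; wedge = 66.3635 − 55.2273 = 11.1362.
Deadweight loss = ½ × 1.856 × 11.1362 = 10.33.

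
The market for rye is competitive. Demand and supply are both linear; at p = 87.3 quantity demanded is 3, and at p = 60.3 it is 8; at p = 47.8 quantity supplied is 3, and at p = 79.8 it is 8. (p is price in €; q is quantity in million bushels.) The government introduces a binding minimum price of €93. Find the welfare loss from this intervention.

Demand slope = (60.3 − 87.3)/(8 − 3) = −5.4, so p = 103.5 − 5.4q.
Supply slope = (79.8 − 47.8)/(8 − 3) = 6.4, so p = 28.6 + 6.4q.
Competitive equilibrium: 103.5 − 5.4q = 28.6 + 6.4q → q* = 6.3475, p* = 69.2237.
At the floor p = 93, quantity demanded = (103.5 − 93)/5.4 = 1.9444.
Sellers' marginal cost at q' = 1.9444: 28.6 + 6.4·1.9444 = 41.0442.
Δq = 6.3475 − 1.9444 = 4.4031; wedge = 93 − 41.0442 = 51.9558.
DWL = ½ × 4.4031 × 51.9558 = €114.38 million.

€114.38 million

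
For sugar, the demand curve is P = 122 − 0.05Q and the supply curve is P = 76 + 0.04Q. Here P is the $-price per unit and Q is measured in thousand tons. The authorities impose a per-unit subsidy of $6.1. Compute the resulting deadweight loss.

Competitive equilibrium: 122 − 0.05Q = 76 + 0.04Q → Q* = 511.1111, P* = 96.4444.
The subsidy lowers effective supply by 6.1: P = 69.9 + 0.04Q.
New quantity: 122 − 0.05Q = 69.9 + 0.04Q → Q' = 578.8889.
Overproduction ΔQ = 578.8889 − 511.1111 = 67.7778; wedge = subsidy = 6.1.
Deadweight loss = ½ × 67.7778 × 6.1 = $206.72 thousand.

$206.72 thousand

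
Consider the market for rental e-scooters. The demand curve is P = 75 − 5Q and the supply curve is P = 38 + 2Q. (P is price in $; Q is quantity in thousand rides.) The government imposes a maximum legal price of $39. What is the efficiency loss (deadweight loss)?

$80.16 thousand

Competitive equilibrium: 75 − 5Q = 38 + 2Q → Q* = 5.2857, P* = 48.5714.
At the ceiling P = 39, quantity supplied = (39 − 38)/2 = 0.5.
Willingness to pay at Q' = 0.5: 75 − 5·0.5 = 72.5.
ΔQ = 5.2857 − 0.5 = 4.7857; wedge = 72.5 − 39 = 33.5.
The triangle = ½ × 4.7857 × 33.5 = $80.16 thousand.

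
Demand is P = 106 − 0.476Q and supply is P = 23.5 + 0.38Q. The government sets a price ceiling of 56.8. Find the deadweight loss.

32.75

Competitive equilibrium: 106 − 0.476Q = 23.5 + 0.38Q → Q* = 96.3785, P* = 60.1238.
At the ceiling P = 56.8, quantity supplied = (56.8 − 23.5)/0.38 = 87.6316.
Willingness to pay at Q' = 87.6316: 106 − 0.476·87.6316 = 64.2874.
ΔQ = 96.3785 − 87.6316 = 8.7469; wedge = 64.2874 − 56.8 = 7.4874.
Deadweight loss = ½ × 8.7469 × 7.4874 = 32.75.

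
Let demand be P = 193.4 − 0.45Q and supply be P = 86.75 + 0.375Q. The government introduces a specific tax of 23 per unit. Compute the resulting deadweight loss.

320.61

Competitive equilibrium: 193.4 − 0.45Q = 86.75 + 0.375Q → Q* = 129.2727, P* = 135.2273.
With the tax, the buyer price exceeds the seller price by 23: (193.4 − 0.45Q) − (86.75 + 0.375Q) = 23 → Q' = 101.3939.
ΔQ = 129.2727 − 101.3939 = 27.8788; the wedge equals the tax, 23.
Welfare loss = ½ × 27.8788 × 23 = 320.61.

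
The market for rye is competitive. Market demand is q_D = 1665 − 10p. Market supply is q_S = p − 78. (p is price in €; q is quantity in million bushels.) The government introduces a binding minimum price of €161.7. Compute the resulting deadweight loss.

In inverse form: demand p = 166.5 − 0.1q, supply p = 78 + q.
Competitive equilibrium: 166.5 − 0.1q = 78 + q → q* = 80.4545, p* = 158.4545.
At the floor p = 161.7, quantity demanded = (166.5 − 161.7)/0.1 = 48.
Sellers' marginal cost at q' = 48: 78 + 1·48 = 126.
Δq = 80.4545 − 48 = 32.4545; wedge = 161.7 − 126 = 35.7.
DWL = ½ × 32.4545 × 35.7 = €579.31 million.

€579.31 million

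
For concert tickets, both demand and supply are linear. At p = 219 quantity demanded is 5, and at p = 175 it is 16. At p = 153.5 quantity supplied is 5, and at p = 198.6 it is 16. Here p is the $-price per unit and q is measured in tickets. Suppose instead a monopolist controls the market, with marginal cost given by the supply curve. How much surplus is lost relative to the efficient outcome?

Demand slope = (175 − 219)/(16 − 5) = −4, so p = 239 − 4q.
Supply slope = (198.6 − 153.5)/(16 − 5) = 4.1, so p = 133 + 4.1q.
Competitive equilibrium: 239 − 4q = 133 + 4.1q → q* = 13.0864, p* = 186.6543.
Marginal revenue: MR = 239 − 8q. Set MR = MC: 239 − 8q = 133 + 4.1q → q_m = 8.7603.
Price p_m = 239 − 4·8.7603 = 203.9588; MC(q_m) = 133 + 4.1·8.7603 = 168.9172.
Competitive q* = 13.0864, so Δq = 4.3261; wedge = 203.9588 − 168.9172 = 35.0416.
DWL = ½ × 4.3261 × 35.0416 = $75.80.

$75.80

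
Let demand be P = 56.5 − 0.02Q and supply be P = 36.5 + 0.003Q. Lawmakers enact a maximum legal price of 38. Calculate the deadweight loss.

Competitive equilibrium: 56.5 − 0.02Q = 36.5 + 0.003Q → Q* = 869.5652, P* = 39.1087.
At the ceiling P = 38, quantity supplied = (38 − 36.5)/0.003 = 500.
Willingness to pay at Q' = 500: 56.5 − 0.02·500 = 46.5.
ΔQ = 869.5652 − 500 = 369.5652; wedge = 46.5 − 38 = 8.5.
The triangle = ½ × 369.5652 × 8.5 = 1570.65.

1570.65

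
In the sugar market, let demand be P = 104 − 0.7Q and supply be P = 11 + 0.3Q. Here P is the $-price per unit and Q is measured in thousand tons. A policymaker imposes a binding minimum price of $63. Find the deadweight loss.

$592.66 thousand

Competitive equilibrium: 104 − 0.7Q = 11 + 0.3Q → Q* = 93, P* = 38.9.
At the floor P = 63, quantity demanded = (104 − 63)/0.7 = 58.5714.
Sellers' marginal cost at Q' = 58.5714: 11 + 0.3·58.5714 = 28.5714.
ΔQ = 93 − 58.5714 = 34.4286; wedge = 63 − 28.5714 = 34.4286.
Deadweight loss = ½ × 34.4286 × 34.4286 = $592.66 thousand.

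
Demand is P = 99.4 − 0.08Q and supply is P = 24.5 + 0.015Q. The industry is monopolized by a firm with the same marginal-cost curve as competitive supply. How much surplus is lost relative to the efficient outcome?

Competitive equilibrium: 99.4 − 0.08Q = 24.5 + 0.015Q → Q* = 788.4211, P* = 36.3263.
Marginal revenue: MR = 99.4 − 0.16Q. Set MR = MC: 99.4 − 0.16Q = 24.5 + 0.015Q → Q_m = 428.
Price P_m = 99.4 − 0.08·428 = 65.16; MC(Q_m) = 24.5 + 0.015·428 = 30.92.
Competitive Q* = 788.4211, so ΔQ = 360.4211; wedge = 65.16 − 30.92 = 34.24.
Deadweight loss = ½ × 360.4211 × 34.24 = 6170.41.

6170.41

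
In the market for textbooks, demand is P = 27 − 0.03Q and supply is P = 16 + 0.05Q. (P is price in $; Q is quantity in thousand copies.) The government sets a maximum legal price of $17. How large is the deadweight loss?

Competitive equilibrium: 27 − 0.03Q = 16 + 0.05Q → Q* = 137.5, P* = 22.875.
At the ceiling P = 17, quantity supplied = (17 − 16)/0.05 = 20.
Willingness to pay at Q' = 20: 27 − 0.03·20 = 26.4.
ΔQ = 137.5 − 20 = 117.5; wedge = 26.4 − 17 = 9.4.
DWL = ½ × 117.5 × 9.4 = $552.25 thousand.

$552.25 thousand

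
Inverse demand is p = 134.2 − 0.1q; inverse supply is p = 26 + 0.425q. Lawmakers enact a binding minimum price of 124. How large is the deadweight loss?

2844.40

Competitive equilibrium: 134.2 − 0.1q = 26 + 0.425q → q* = 206.0952, p* = 113.5905.
At the floor p = 124, quantity demanded = (134.2 − 124)/0.1 = 102.
Sellers' marginal cost at q' = 102: 26 + 0.425·102 = 69.35.
Δq = 206.0952 − 102 = 104.0952; wedge = 124 − 69.35 = 54.65.
The triangle = ½ × 104.0952 × 54.65 = 2844.40.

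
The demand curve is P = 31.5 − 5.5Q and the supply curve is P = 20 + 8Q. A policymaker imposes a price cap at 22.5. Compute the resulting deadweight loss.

Competitive equilibrium: 31.5 − 5.5Q = 20 + 8Q → Q* = 0.8519, P* = 26.8148.
At the ceiling P = 22.5, quantity supplied = (22.5 − 20)/8 = 0.3125.
Willingness to pay at Q' = 0.3125: 31.5 − 5.5·0.3125 = 29.7813.
ΔQ = 0.8519 − 0.3125 = 0.5394; wedge = 29.7813 − 22.5 = 7.2813.
Welfare loss = ½ × 0.5394 × 7.2813 = 1.96.

1.96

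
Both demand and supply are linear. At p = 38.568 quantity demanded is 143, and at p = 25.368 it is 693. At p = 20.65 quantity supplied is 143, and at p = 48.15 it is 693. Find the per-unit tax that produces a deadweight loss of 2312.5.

18.5

Demand slope = (25.368 − 38.568)/(693 − 143) = −0.024, so p = 42 − 0.024q.
Supply slope = (48.15 − 20.65)/(693 − 143) = 0.05, so p = 13.5 + 0.05q.
Competitive equilibrium: 42 − 0.024q = 13.5 + 0.05q → q* = 385.1351, p* = 32.7568.
A tax t gives Δq = t/0.074 and wedge t, so DWL = t²/0.148.
t²/0.148 = 2312.5 → t² = 342.25 → t = 18.5.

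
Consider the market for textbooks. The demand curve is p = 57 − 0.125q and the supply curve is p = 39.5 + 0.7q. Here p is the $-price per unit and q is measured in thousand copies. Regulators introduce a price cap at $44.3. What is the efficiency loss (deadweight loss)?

Competitive equilibrium: 57 − 0.125q = 39.5 + 0.7q → q* = 21.2121, p* = 54.3485.
At the ceiling p = 44.3, quantity supplied = (44.3 − 39.5)/0.7 = 6.8571.
Willingness to pay at q' = 6.8571: 57 − 0.125·6.8571 = 56.1429.
Δq = 21.2121 − 6.8571 = 14.355; wedge = 56.1429 − 44.3 = 11.8429.
Welfare loss = ½ × 14.355 × 11.8429 = $85 thousand.

$85 thousand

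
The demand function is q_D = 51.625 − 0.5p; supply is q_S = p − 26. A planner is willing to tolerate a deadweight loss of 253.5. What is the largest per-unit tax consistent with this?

In inverse form: demand p = 103.25 − 2q, supply p = 26 + q.
Competitive equilibrium: 103.25 − 2q = 26 + q → q* = 25.75, p* = 51.75.
A tax t gives Δq = t/3 and wedge t, so DWL = t²/6.
t²/6 = 253.5 → t² = 1521 → t = 39.

39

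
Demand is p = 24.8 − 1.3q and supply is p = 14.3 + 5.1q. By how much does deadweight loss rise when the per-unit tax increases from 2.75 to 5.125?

1.46

Competitive equilibrium: 24.8 − 1.3q = 14.3 + 5.1q → q* = 1.6406, p* = 22.6672.
For a per-unit tax t: Δq = t/6.4, so DWL = ½·t·(t/6.4) = t²/12.8.
At t = 2.75: DWL = 0.591. At t = 5.125: DWL = 2.052.
Increase = 2.052 − 0.591 = 1.46.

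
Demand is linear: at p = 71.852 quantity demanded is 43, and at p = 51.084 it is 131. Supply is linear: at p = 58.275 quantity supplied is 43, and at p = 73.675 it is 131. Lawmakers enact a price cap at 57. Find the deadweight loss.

Demand slope = (51.084 − 71.852)/(131 − 43) = −0.236, so p = 82 − 0.236q.
Supply slope = (73.675 − 58.275)/(131 − 43) = 0.175, so p = 50.75 + 0.175q.
Competitive equilibrium: 82 − 0.236q = 50.75 + 0.175q → q* = 76.0341, p* = 64.056.
At the ceiling p = 57, quantity supplied = (57 − 50.75)/0.175 = 35.7143.
Willingness to pay at q' = 35.7143: 82 − 0.236·35.7143 = 73.5714.
Δq = 76.0341 − 35.7143 = 40.3198; wedge = 73.5714 − 57 = 16.5714.
The triangle = ½ × 40.3198 × 16.5714 = 334.08.

334.08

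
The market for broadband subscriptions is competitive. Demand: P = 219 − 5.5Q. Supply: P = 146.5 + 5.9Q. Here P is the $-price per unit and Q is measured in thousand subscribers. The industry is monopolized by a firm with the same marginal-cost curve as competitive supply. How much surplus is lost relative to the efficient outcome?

Competitive equilibrium: 219 − 5.5Q = 146.5 + 5.9Q → Q* = 6.3596, P* = 184.0219.
Marginal revenue: MR = 219 − 11Q. Set MR = MC: 219 − 11Q = 146.5 + 5.9Q → Q_m = 4.2899.
Price P_m = 219 − 5.5·4.2899 = 195.4056; MC(Q_m) = 146.5 + 5.9·4.2899 = 171.8104.
Competitive Q* = 6.3596, so ΔQ = 2.0697; wedge = 195.4056 − 171.8104 = 23.5952.
DWL = ½ × 2.0697 × 23.5952 = $24.42 thousand.

$24.42 thousand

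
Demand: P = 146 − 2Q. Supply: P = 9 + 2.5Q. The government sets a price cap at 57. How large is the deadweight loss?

Competitive equilibrium: 146 − 2Q = 9 + 2.5Q → Q* = 30.4444, P* = 85.1111.
At the ceiling P = 57, quantity supplied = (57 − 9)/2.5 = 19.2.
Willingness to pay at Q' = 19.2: 146 − 2·19.2 = 107.6.
ΔQ = 30.4444 − 19.2 = 11.2444; wedge = 107.6 − 57 = 50.6.
Welfare loss = ½ × 11.2444 × 50.6 = 284.48.

284.48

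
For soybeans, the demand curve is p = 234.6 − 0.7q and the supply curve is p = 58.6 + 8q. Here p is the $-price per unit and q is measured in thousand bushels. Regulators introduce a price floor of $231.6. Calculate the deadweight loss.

Competitive equilibrium: 234.6 − 0.7q = 58.6 + 8q → q* = 20.22989, p* = 220.43908.
At the floor p = 231.6, quantity demanded = (234.6 − 231.6)/0.7 = 4.28571.
Sellers' marginal cost at q' = 4.28571: 58.6 + 8·4.28571 = 92.88568.
Δq = 20.22989 − 4.28571 = 15.94418; wedge = 231.6 − 92.88568 = 138.71432.
DWL = ½ × 15.94418 × 138.71432 = $1105.84 thousand.

$1105.84 thousand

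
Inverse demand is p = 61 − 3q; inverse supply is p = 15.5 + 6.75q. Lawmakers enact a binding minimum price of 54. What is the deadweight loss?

Competitive equilibrium: 61 − 3q = 15.5 + 6.75q → q* = 4.6667, p* = 47.
At the floor p = 54, quantity demanded = (61 − 54)/3 = 2.3333.
Sellers' marginal cost at q' = 2.3333: 15.5 + 6.75·2.3333 = 31.2498.
Δq = 4.6667 − 2.3333 = 2.3334; wedge = 54 − 31.2498 = 22.7502.
Deadweight loss = ½ × 2.3334 × 22.7502 = 26.54.

26.54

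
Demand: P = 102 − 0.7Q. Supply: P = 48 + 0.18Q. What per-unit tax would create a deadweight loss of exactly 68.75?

11

Competitive equilibrium: 102 − 0.7Q = 48 + 0.18Q → Q* = 61.3636, P* = 59.0455.
A tax t gives ΔQ = t/0.88 and wedge t, so DWL = t²/1.76.
t²/1.76 = 68.75 → t² = 121 → t = 11.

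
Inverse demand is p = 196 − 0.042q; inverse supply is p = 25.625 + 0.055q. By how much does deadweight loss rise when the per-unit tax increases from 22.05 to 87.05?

36554.12

Competitive equilibrium: 196 − 0.042q = 25.625 + 0.055q → q* = 1756.4433, p* = 122.2294.
For a per-unit tax t: Δq = t/0.097, so DWL = ½·t·(t/0.097) = t²/0.194.
At t = 22.05: DWL = 2506.198. At t = 87.05: DWL = 39060.322.
Increase = 39060.322 − 2506.198 = 36554.12.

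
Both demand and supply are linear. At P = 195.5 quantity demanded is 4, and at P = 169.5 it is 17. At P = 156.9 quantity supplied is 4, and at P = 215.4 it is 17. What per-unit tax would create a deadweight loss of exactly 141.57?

42.9

Demand slope = (169.5 − 195.5)/(17 − 4) = −2, so P = 203.5 − 2Q.
Supply slope = (215.4 − 156.9)/(17 − 4) = 4.5, so P = 138.9 + 4.5Q.
Competitive equilibrium: 203.5 − 2Q = 138.9 + 4.5Q → Q* = 9.9385, P* = 183.6231.
A tax t gives ΔQ = t/6.5 and wedge t, so DWL = t²/13.
t²/13 = 141.57 → t² = 1840.41 → t = 42.9.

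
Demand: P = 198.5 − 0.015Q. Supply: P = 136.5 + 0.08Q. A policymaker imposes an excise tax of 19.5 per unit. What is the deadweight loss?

2001.32

Competitive equilibrium: 198.5 − 0.015Q = 136.5 + 0.08Q → Q* = 652.6316, P* = 188.7105.
With the tax, the buyer price exceeds the seller price by 19.5: (198.5 − 0.015Q) − (136.5 + 0.08Q) = 19.5 → Q' = 447.3684.
ΔQ = 652.6316 − 447.3684 = 205.2632; the wedge equals the tax, 19.5.
The triangle = ½ × 205.2632 × 19.5 = 2001.32.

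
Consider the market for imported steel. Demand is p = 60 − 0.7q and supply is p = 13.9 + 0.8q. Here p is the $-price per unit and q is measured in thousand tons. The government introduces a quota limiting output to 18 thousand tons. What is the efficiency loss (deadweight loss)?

Competitive equilibrium: 60 − 0.7q = 13.9 + 0.8q → q* = 30.7333, p* = 38.4867.
At q = 18: demand price = 60 − 0.7·18 = 47.4; supply price = 13.9 + 0.8·18 = 28.3.
Δq = 30.7333 − 18 = 12.7333; wedge = 47.4 − 28.3 = 19.1.
DWL = ½ × 12.7333 × 19.1 = $121.60 thousand.

$121.60 thousand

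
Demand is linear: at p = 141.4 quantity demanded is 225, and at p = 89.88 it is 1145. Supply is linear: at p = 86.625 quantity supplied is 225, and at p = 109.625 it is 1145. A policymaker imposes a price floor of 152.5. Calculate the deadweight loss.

30968.76

Demand slope = (89.88 − 141.4)/(1145 − 225) = −0.056, so p = 154 − 0.056q.
Supply slope = (109.625 − 86.625)/(1145 − 225) = 0.025, so p = 81 + 0.025q.
Competitive equilibrium: 154 − 0.056q = 81 + 0.025q → q* = 901.23457, p* = 103.53086.
At the floor p = 152.5, quantity demanded = (154 − 152.5)/0.056 = 26.78571.
Sellers' marginal cost at q' = 26.78571: 81 + 0.025·26.78571 = 81.66964.
Δq = 901.23457 − 26.78571 = 874.44886; wedge = 152.5 − 81.66964 = 70.83036.
Deadweight loss = ½ × 874.44886 × 70.83036 = 30968.76.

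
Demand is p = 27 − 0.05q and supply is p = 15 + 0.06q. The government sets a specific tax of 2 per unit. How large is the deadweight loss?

18.18

Competitive equilibrium: 27 − 0.05q = 15 + 0.06q → q* = 109.0909, p* = 21.5455.
With the tax, the buyer price exceeds the seller price by 2: (27 − 0.05q) − (15 + 0.06q) = 2 → q' = 90.9091.
Δq = 109.0909 − 90.9091 = 18.1818; the wedge equals the tax, 2.
The triangle = ½ × 18.1818 × 2 = 18.18.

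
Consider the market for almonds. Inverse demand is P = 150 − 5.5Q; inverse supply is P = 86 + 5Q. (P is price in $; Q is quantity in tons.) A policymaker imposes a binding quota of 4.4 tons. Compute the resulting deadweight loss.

$15.09

Competitive equilibrium: 150 − 5.5Q = 86 + 5Q → Q* = 6.0952, P* = 116.4762.
At Q = 4.4: demand price = 150 − 5.5·4.4 = 125.8; supply price = 86 + 5·4.4 = 108.
ΔQ = 6.0952 − 4.4 = 1.6952; wedge = 125.8 − 108 = 17.8.
Deadweight loss = ½ × 1.6952 × 17.8 = $15.09.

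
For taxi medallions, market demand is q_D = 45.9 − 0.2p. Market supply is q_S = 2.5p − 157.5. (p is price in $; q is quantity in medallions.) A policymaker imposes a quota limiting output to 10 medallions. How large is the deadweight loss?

$1171.875

In inverse form: demand p = 229.5 − 5q, supply p = 63 + 0.4q.
Competitive equilibrium: 229.5 − 5q = 63 + 0.4q → q* = 30.83333, p* = 75.33333.
At q = 10: demand price = 229.5 − 5·10 = 179.5; supply price = 63 + 0.4·10 = 67.
Δq = 30.83333 − 10 = 20.83333; wedge = 179.5 − 67 = 112.5.
Welfare loss = ½ × 20.83333 × 112.5 = $1171.875.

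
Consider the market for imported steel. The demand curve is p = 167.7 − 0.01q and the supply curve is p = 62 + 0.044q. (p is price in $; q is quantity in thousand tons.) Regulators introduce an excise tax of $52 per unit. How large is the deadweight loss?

$25037.04 thousand

Competitive equilibrium: 167.7 − 0.01q = 62 + 0.044q → q* = 1957.4074, p* = 148.1259.
With the tax, the buyer price exceeds the seller price by 52: (167.7 − 0.01q) − (62 + 0.044q) = 52 → q' = 994.4444.
Δq = 1957.4074 − 994.4444 = 962.963; the wedge equals the tax, 52.
Welfare loss = ½ × 962.963 × 52 = $25037.04 thousand.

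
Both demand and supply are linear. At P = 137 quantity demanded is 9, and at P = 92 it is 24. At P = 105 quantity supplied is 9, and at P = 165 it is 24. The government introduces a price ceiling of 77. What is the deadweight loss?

468.64

Demand slope = (92 − 137)/(24 − 9) = −3, so P = 164 − 3Q.
Supply slope = (165 − 105)/(24 − 9) = 4, so P = 69 + 4Q.
Competitive equilibrium: 164 − 3Q = 69 + 4Q → Q* = 13.5714, P* = 123.2857.
At the ceiling P = 77, quantity supplied = (77 − 69)/4 = 2.
Willingness to pay at Q' = 2: 164 − 3·2 = 158.
ΔQ = 13.5714 − 2 = 11.5714; wedge = 158 − 77 = 81.
Welfare loss = ½ × 11.5714 × 81 = 468.64.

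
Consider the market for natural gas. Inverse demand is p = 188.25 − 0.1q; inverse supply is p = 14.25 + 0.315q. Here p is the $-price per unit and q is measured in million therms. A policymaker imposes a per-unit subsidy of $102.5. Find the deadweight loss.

Competitive equilibrium: 188.25 − 0.1q = 14.25 + 0.315q → q* = 419.27711, p* = 146.32229.
The subsidy lowers effective supply by 102.5: p = 0.315q − 88.25.
New quantity: 188.25 − 0.1q = 0.315q − 88.25 → q' = 666.26506.
Overproduction Δq = 666.26506 − 419.27711 = 246.98795; wedge = subsidy = 102.5.
Welfare loss = ½ × 246.98795 × 102.5 = $12658.13 million.

$12658.13 million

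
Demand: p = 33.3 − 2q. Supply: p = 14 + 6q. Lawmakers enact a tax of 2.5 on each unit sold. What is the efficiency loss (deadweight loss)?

0.39

Competitive equilibrium: 33.3 − 2q = 14 + 6q → q* = 2.4125, p* = 28.475.
With the tax, the buyer price exceeds the seller price by 2.5: (33.3 − 2q) − (14 + 6q) = 2.5 → q' = 2.1.
Δq = 2.4125 − 2.1 = 0.3125; the wedge equals the tax, 2.5.
Deadweight loss = ½ × 0.3125 × 2.5 = 0.39.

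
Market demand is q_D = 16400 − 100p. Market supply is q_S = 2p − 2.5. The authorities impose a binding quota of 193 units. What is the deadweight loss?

In inverse form: demand p = 164 − 0.01q, supply p = 1.25 + 0.5q.
Competitive equilibrium: 164 − 0.01q = 1.25 + 0.5q → q* = 319.1176, p* = 160.8088.
At q = 193: demand price = 164 − 0.01·193 = 162.07; supply price = 1.25 + 0.5·193 = 97.75.
Δq = 319.1176 − 193 = 126.1176; wedge = 162.07 − 97.75 = 64.32.
Welfare loss = ½ × 126.1176 × 64.32 = 4055.94.

4055.94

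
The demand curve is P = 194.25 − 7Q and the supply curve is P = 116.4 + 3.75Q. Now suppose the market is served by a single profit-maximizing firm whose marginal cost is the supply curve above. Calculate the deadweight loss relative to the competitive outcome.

43.84

Competitive equilibrium: 194.25 − 7Q = 116.4 + 3.75Q → Q* = 7.2419, P* = 143.557.
Marginal revenue: MR = 194.25 − 14Q. Set MR = MC: 194.25 − 14Q = 116.4 + 3.75Q → Q_m = 4.3859.
Price P_m = 194.25 − 7·4.3859 = 163.5487; MC(Q_m) = 116.4 + 3.75·4.3859 = 132.8471.
Competitive Q* = 7.2419, so ΔQ = 2.856; wedge = 163.5487 − 132.8471 = 30.7016.
Welfare loss = ½ × 2.856 × 30.7016 = 43.84.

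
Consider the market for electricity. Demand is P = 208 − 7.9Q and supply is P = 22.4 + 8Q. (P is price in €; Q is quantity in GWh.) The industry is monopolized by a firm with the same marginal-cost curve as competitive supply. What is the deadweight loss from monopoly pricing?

Competitive equilibrium: 208 − 7.9Q = 22.4 + 8Q → Q* = 11.673, P* = 115.7836.
Marginal revenue: MR = 208 − 15.8Q. Set MR = MC: 208 − 15.8Q = 22.4 + 8Q → Q_m = 7.7983.
Price P_m = 208 − 7.9·7.7983 = 146.3934; MC(Q_m) = 22.4 + 8·7.7983 = 84.7864.
Competitive Q* = 11.673, so ΔQ = 3.8747; wedge = 146.3934 − 84.7864 = 61.607.
Welfare loss = ½ × 3.8747 × 61.607 = €119.35.

€119.35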